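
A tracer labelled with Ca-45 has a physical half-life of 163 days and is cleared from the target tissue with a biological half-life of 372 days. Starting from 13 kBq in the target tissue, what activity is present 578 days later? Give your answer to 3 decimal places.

1/t_eff = 1/t_phys + 1/t_biol = 1/163 + 1/372 = 0.0088231 per day.
t_eff = 163 × 372 / (163 + 372) ≈ 113.34 days.
Remaining = 13 × (1/2)^(578/113.34) = 13 × (1/2)^5.0998 ≈ 0.3791 kBq.

0.379 kBq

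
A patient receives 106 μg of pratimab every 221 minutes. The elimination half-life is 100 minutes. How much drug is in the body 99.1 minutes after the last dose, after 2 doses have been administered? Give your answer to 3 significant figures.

64.9 μg

The 2 doses were given 320.1, 99.1 minutes ago.
Total = 106·(1/2)^(320.1/100) + 106·(1/2)^(99.1/100)
      = 11.527 + 53.332 ≈ 64.858 μg.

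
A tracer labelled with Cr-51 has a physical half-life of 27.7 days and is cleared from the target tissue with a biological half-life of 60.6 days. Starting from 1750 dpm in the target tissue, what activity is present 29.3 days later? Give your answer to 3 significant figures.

1/t_eff = 1/t_phys + 1/t_biol = 1/27.7 + 1/60.6 = 0.052603 per day.
t_eff = 27.7 × 60.6 / (27.7 + 60.6) ≈ 19.01 days.
Remaining = 1750 × (1/2)^(29.3/19.01) = 1750 × (1/2)^1.5413 ≈ 601.27 dpm.

601 dpm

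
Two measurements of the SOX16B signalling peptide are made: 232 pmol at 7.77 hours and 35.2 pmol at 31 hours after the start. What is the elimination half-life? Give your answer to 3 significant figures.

Over Δt = 31 − 7.77 = 23.23 hours, the level fell by a factor of 232/35.2 ≈ 6.5909.
n = log₂(6.5909) ≈ 2.7205 half-lives, so t½ = 23.23/2.7205 ≈ 8.5389 hours.

8.54 hours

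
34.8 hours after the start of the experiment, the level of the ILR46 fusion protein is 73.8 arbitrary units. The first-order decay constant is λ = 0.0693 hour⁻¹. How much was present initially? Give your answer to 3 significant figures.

823 arbitrary units

t½ = ln 2 / λ = 0.69315 / 0.0693 ≈ 10.002 hours.
Number of half-lives elapsed: n = 34.8/10.002 ≈ 3.4793.
A₀ = A × 2^n = 73.8 × 2^3.4793 = 73.8 × 11.152 ≈ 823.04 arbitrary units.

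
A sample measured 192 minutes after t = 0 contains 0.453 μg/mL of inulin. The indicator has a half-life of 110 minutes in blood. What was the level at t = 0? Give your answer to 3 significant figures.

1.52 μg/mL

Number of half-lives elapsed: n = 192/110 ≈ 1.7455.
A₀ = A × 2^n = 0.453 × 2^1.7455 = 0.453 × 3.353 ≈ 1.5189 μg/mL.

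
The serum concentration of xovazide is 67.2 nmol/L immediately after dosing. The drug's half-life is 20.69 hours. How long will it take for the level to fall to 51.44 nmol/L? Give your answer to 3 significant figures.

7.98 hours

Fraction remaining = 51.44/67.2 ≈ 0.76548.
n = log₂(67.2/51.44) = ln(1.3064)/ln 2 ≈ 0.38557 half-lives.
t = n × t½ = 0.38557 × 20.69 ≈ 7.9775 hours.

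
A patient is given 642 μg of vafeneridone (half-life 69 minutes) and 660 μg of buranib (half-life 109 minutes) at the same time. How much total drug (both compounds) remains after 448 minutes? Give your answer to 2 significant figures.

vafeneridone: 642 × (1/2)^(448/69) = 642 × (1/2)^6.4928 ≈ 7.1289 μg.
buranib: 660 × (1/2)^(448/109) = 660 × (1/2)^4.1101 ≈ 38.219 μg.
Total = 7.1289 + 38.219 ≈ 45.348 μg.

45 μg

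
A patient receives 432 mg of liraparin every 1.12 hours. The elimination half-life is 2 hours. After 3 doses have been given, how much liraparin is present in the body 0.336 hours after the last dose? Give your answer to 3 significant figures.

822 mg

The 3 doses were given 2.576, 1.456, 0.336 hours ago.
Total = 432·(1/2)^(2.576/2) + 432·(1/2)^(1.456/2) + 432·(1/2)^(0.336/2)
      = 176.91 + 260.82 + 384.51 ≈ 822.24 mg.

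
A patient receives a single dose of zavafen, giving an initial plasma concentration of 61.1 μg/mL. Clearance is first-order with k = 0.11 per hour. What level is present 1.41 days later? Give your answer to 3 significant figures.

1.48 μg/mL

t½ = ln 2 / k = 0.69315 / 0.11 ≈ 6.3013 hours.
Convert the elapsed time: 1.41 days = 33.84 hours.
Number of half-lives: n = 33.84/6.3013 ≈ 5.3703.
Remaining = 61.1 × (1/2)^5.3703 = 61.1 × 0.024176 ≈ 1.4771 μg/mL.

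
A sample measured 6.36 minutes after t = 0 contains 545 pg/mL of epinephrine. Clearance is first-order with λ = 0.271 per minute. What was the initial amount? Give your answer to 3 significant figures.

3050 pg/mL

t½ = ln 2 / λ = 0.69315 / 0.271 ≈ 2.5577 minutes.
Number of half-lives elapsed: n = 6.36/2.5577 ≈ 2.4866.
A₀ = A × 2^n = 545 × 2^2.4866 = 545 × 5.6044 ≈ 3054.4 pg/mL.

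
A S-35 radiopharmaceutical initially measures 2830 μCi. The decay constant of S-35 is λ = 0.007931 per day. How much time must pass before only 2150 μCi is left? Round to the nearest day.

35 days

t½ = ln 2 / λ = 0.69315 / 0.007931 ≈ 87.397 days.
Fraction remaining = 2150/2830 ≈ 0.75972.
n = log₂(2830/2150) = ln(1.3163)/ln 2 ≈ 0.39647 half-lives.
t = n × t½ = 0.39647 × 87.397 ≈ 34.65 days.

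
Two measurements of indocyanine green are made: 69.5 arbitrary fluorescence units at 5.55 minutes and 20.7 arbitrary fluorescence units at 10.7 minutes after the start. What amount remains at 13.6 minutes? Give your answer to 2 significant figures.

Over Δt = 10.7 − 5.55 = 5.15 minutes, the level fell by a factor of 69.5/20.7 ≈ 3.3575.
n = log₂(3.3575) ≈ 1.7474 half-lives, so t½ = 5.15/1.7474 ≈ 2.9473 minutes.
From t = 10.7 to t = 13.6: 20.7 × (1/2)^((13.6−10.7)/2.9473) ≈ 10.466 arbitrary fluorescence units.

10 arbitrary fluorescence units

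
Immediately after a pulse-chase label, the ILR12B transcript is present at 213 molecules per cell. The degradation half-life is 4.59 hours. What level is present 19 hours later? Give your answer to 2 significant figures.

Number of half-lives: n = 19/4.59 ≈ 4.1394.
Remaining = 213 × (1/2)^4.1394 = 213 × 0.056742 ≈ 12.086 molecules per cell.

12 molecules per cell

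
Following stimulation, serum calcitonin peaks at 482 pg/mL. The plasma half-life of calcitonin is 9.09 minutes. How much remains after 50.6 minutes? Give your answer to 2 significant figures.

10 pg/mL

Number of half-lives: n = 50.6/9.09 ≈ 5.5666.
Remaining = 482 × (1/2)^5.5666 = 482 × 0.021101 ≈ 10.171 pg/mL.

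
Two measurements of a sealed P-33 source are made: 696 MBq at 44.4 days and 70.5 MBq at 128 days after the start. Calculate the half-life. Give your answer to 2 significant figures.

25 days

Over Δt = 128 − 44.4 = 83.6 days, the level fell by a factor of 696/70.5 ≈ 9.8723.
n = log₂(9.8723) ≈ 3.3034 half-lives, so t½ = 83.6/3.3034 ≈ 25.307 days.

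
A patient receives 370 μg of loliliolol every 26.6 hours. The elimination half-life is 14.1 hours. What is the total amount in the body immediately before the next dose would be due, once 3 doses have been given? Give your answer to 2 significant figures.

The 3 doses were given 79.8, 53.2, 26.6 hours ago.
Total = 370·(1/2)^(79.8/14.1) + 370·(1/2)^(53.2/14.1) + 370·(1/2)^(26.6/14.1)
      = 7.3198 + 27.065 + 100.07 ≈ 134.45 μg.

130 μg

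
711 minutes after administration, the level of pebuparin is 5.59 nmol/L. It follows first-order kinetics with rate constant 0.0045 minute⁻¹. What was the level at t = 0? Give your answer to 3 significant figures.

t½ = ln 2 / k = 0.69315 / 0.0045 ≈ 154.03 minutes.
Number of half-lives elapsed: n = 711/154.03 ≈ 4.6159.
A₀ = A × 2^n = 5.59 × 2^4.6159 = 5.59 × 24.52 ≈ 137.07 nmol/L.

137 nmol/L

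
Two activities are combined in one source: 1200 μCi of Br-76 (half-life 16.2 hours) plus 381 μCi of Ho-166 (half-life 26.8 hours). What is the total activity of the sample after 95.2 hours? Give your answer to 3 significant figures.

52.9 μCi

Br-76: 1200 × (1/2)^(95.2/16.2) = 1200 × (1/2)^5.8765 ≈ 20.425 μCi.
Ho-166: 381 × (1/2)^(95.2/26.8) = 381 × (1/2)^3.5522 ≈ 32.478 μCi.
Total = 20.425 + 32.478 ≈ 52.904 μCi.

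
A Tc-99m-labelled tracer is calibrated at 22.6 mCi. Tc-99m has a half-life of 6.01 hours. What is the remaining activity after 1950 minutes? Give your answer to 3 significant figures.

Convert the elapsed time: 1950 minutes = 32.5 hours.
Number of half-lives: n = 32.5/6.01 ≈ 5.4077.
Remaining = 22.6 × (1/2)^5.4077 = 22.6 × 0.023558 ≈ 0.53241 mCi.

0.532 mCi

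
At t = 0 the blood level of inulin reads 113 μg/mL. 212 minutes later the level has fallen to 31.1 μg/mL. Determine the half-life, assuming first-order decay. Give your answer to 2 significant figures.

110 minutes

A/A₀ = 31.1/113 ≈ 0.27522.
n = log₂(3.6334) ≈ 1.8613 half-lives elapsed in 212 minutes.
t½ = 212/1.8613 ≈ 113.9 minutes.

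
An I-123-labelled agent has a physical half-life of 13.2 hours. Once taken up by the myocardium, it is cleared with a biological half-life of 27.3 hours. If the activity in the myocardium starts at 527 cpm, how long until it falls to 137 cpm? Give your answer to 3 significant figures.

17.3 hours

1/t_eff = 1/t_phys + 1/t_biol = 1/13.2 + 1/27.3 = 0.11239 per hour.
t_eff = 13.2 × 27.3 / (13.2 + 27.3) ≈ 8.8978 hours.
n = log₂(527/137) ≈ 1.9436; t = 1.9436 × 8.8978 ≈ 17.294 hours.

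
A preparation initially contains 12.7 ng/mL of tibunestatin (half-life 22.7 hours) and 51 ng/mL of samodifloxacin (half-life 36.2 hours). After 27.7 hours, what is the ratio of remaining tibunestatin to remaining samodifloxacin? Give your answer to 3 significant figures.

0.182

tibunestatin: 12.7 × (1/2)^(27.7/22.7) = 12.7 × (1/2)^1.2203 ≈ 5.4509 ng/mL.
samodifloxacin: 51 × (1/2)^(27.7/36.2) = 51 × (1/2)^0.76519 ≈ 30.007 ng/mL.
Ratio ≈ 5.4509 / 30.007 ≈ 0.18165.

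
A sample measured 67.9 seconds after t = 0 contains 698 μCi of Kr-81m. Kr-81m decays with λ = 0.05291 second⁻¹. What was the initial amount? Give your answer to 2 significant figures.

t½ = ln 2 / λ = 0.69315 / 0.05291 ≈ 13.1 seconds.
Number of half-lives elapsed: n = 67.9/13.1 ≈ 5.183.
A₀ = A × 2^n = 698 × 2^5.183 = 698 × 36.328 ≈ 25357 μCi.

25000 μCi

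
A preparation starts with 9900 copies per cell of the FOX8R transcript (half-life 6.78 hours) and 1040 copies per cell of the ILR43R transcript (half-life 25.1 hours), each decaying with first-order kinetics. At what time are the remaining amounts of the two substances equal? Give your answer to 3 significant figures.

30.2 hours

Set 9900·(1/2)^(t/6.78) = 1040·(1/2)^(t/25.1).
Taking log₂: log₂(9900/1040) = t·(1/6.78 − 1/25.1).
log₂(9.5192) = 3.2508; 1/6.78 − 1/25.1 = 0.10765.
t = 3.2508 / 0.10765 ≈ 30.198 hours.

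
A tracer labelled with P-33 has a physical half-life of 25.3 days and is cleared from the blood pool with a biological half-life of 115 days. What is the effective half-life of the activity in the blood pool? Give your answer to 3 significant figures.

1/t_eff = 1/t_phys + 1/t_biol = 1/25.3 + 1/115 = 0.048221 per day.
t_eff = 25.3 × 115 / (25.3 + 115) ≈ 20.738 days.

20.7 days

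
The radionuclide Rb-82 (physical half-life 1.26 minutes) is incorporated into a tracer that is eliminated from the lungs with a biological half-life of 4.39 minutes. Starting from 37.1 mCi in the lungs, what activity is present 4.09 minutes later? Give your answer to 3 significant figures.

2.05 mCi

1/t_eff = 1/t_phys + 1/t_biol = 1/1.26 + 1/4.39 = 1.0214 per minute.
t_eff = 1.26 × 4.39 / (1.26 + 4.39) ≈ 0.97901 minutes.
Remaining = 37.1 × (1/2)^(4.09/0.97901) = 37.1 × (1/2)^4.1777 ≈ 2.05 mCi.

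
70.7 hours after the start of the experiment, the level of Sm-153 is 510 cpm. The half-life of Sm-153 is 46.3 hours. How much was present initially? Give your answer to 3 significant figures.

1470 cpm

Number of half-lives elapsed: n = 70.7/46.3 ≈ 1.527.
A₀ = A × 2^n = 510 × 2^1.527 = 510 × 2.8819 ≈ 1469.7 cpm.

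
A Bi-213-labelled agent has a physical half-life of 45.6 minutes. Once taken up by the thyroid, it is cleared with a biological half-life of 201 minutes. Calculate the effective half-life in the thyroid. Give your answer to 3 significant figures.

1/t_eff = 1/t_phys + 1/t_biol = 1/45.6 + 1/201 = 0.026905 per minute.
t_eff = 45.6 × 201 / (45.6 + 201) ≈ 37.168 minutes.

37.2 minutes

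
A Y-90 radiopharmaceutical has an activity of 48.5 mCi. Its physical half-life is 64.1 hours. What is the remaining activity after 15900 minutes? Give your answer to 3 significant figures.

Convert the elapsed time: 15900 minutes = 265 hours.
Number of half-lives: n = 265/64.1 ≈ 4.1342.
Remaining = 48.5 × (1/2)^4.1342 = 48.5 × 0.05695 ≈ 2.7621 mCi.

2.76 mCi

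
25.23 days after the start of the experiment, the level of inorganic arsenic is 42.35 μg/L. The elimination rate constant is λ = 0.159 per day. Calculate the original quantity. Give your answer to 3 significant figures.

2340 μg/L

t½ = ln 2 / λ = 0.69315 / 0.159 ≈ 4.3594 days.
Number of half-lives elapsed: n = 25.23/4.3594 ≈ 5.7875.
A₀ = A × 2^n = 42.35 × 2^5.7875 = 42.35 × 55.234 ≈ 2339.1 μg/L.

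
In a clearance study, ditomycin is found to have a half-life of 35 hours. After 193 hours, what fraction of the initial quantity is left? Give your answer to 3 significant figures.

0.0219

n = 193/35 ≈ 5.5143 half-lives.
Fraction remaining = (1/2)^5.5143 ≈ 0.021879.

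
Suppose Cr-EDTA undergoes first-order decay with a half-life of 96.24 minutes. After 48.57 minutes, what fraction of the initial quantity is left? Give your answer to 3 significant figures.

n = 48.57/96.24 ≈ 0.50468 half-lives.
Fraction remaining = (1/2)^0.50468 ≈ 0.70482.

0.705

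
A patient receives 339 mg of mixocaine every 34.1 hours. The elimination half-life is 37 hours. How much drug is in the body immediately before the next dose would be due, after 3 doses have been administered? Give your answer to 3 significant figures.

323 mg

The 3 doses were given 102.3, 68.2, 34.1 hours ago.
Total = 339·(1/2)^(102.3/37) + 339·(1/2)^(68.2/37) + 339·(1/2)^(34.1/37)
      = 49.876 + 94.477 + 178.96 ≈ 323.32 mg.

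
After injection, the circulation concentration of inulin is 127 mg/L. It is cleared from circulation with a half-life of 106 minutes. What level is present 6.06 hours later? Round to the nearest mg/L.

Convert the elapsed time: 6.06 hours = 363.6 minutes.
Number of half-lives: n = 363.6/106 ≈ 3.4302.
Remaining = 127 × (1/2)^3.4302 = 127 × 0.092771 ≈ 11.782 mg/L.

12 mg/L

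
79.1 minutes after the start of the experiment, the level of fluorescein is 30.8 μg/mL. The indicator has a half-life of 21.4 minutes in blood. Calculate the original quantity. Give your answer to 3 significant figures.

399 μg/mL

Number of half-lives elapsed: n = 79.1/21.4 ≈ 3.6963.
A₀ = A × 2^n = 30.8 × 2^3.6963 = 30.8 × 12.962 ≈ 399.24 μg/mL.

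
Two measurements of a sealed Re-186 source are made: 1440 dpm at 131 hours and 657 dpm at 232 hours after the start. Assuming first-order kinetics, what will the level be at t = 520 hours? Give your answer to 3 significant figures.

Over Δt = 232 − 131 = 101 hours, the level fell by a factor of 1440/657 ≈ 2.1918.
n = log₂(2.1918) ≈ 1.1321 half-lives, so t½ = 101/1.1321 ≈ 89.214 hours.
From t = 232 to t = 520: 657 × (1/2)^((520−232)/89.214) ≈ 70.111 dpm.

70.1 dpm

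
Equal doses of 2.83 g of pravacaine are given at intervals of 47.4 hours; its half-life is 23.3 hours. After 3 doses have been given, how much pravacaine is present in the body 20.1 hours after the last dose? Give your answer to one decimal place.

The 3 doses were given 114.9, 67.5, 20.1 hours ago.
Total = 2.83·(1/2)^(114.9/23.3) + 2.83·(1/2)^(67.5/23.3) + 2.83·(1/2)^(20.1/23.3)
      = 0.092749 + 0.37993 + 1.5563 ≈ 2.029 g.

2.0 g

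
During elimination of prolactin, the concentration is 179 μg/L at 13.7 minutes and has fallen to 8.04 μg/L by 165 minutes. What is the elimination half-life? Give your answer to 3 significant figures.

33.8 minutes

Over Δt = 165 − 13.7 = 151.3 minutes, the level fell by a factor of 179/8.04 ≈ 22.264.
n = log₂(22.264) ≈ 4.4766 half-lives, so t½ = 151.3/4.4766 ≈ 33.798 minutes.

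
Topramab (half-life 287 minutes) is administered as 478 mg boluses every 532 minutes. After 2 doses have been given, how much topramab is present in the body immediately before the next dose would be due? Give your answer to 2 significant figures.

170 mg

The 2 doses were given 1064, 532 minutes ago.
Total = 478·(1/2)^(1064/287) + 478·(1/2)^(532/287)
      = 36.594 + 132.26 ≈ 168.85 mg.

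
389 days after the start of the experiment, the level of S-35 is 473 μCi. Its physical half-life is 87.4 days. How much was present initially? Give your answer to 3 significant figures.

10300 μCi

Number of half-lives elapsed: n = 389/87.4 ≈ 4.4508.
A₀ = A × 2^n = 473 × 2^4.4508 = 473 × 21.869 ≈ 10344 μCi.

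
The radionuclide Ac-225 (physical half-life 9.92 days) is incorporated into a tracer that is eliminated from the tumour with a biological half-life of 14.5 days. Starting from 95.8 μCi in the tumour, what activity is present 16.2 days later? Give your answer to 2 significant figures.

1/t_eff = 1/t_phys + 1/t_biol = 1/9.92 + 1/14.5 = 0.16977 per day.
t_eff = 9.92 × 14.5 / (9.92 + 14.5) ≈ 5.8903 days.
Remaining = 95.8 × (1/2)^(16.2/5.8903) = 95.8 × (1/2)^2.7503 ≈ 14.238 μCi.

14 μCi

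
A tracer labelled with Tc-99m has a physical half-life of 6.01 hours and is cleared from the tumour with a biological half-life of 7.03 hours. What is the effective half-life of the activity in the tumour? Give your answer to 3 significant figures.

1/t_eff = 1/t_phys + 1/t_biol = 1/6.01 + 1/7.03 = 0.30864 per hour.
t_eff = 6.01 × 7.03 / (6.01 + 7.03) ≈ 3.2401 hours.

3.24 hours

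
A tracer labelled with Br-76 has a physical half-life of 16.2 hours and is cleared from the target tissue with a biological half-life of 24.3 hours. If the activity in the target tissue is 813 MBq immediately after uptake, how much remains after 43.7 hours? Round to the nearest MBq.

36 MBq

1/t_eff = 1/t_phys + 1/t_biol = 1/16.2 + 1/24.3 = 0.10288 per hour.
t_eff = 16.2 × 24.3 / (16.2 + 24.3) ≈ 9.72 hours.
Remaining = 813 × (1/2)^(43.7/9.72) = 813 × (1/2)^4.4959 ≈ 36.032 MBq.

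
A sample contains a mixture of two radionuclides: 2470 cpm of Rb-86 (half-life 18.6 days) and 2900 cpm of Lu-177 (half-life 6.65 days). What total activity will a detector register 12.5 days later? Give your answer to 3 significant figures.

2340 cpm

Rb-86: 2470 × (1/2)^(12.5/18.6) = 2470 × (1/2)^0.67204 ≈ 1550.2 cpm.
Lu-177: 2900 × (1/2)^(12.5/6.65) = 2900 × (1/2)^1.8797 ≈ 788.05 cpm.
Total = 1550.2 + 788.05 ≈ 2338.3 cpm.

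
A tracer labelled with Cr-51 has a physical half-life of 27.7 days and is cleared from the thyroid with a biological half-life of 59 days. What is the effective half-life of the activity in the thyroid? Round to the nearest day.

1/t_eff = 1/t_phys + 1/t_biol = 1/27.7 + 1/59 = 0.05305 per day.
t_eff = 27.7 × 59 / (27.7 + 59) ≈ 18.85 days.

19 days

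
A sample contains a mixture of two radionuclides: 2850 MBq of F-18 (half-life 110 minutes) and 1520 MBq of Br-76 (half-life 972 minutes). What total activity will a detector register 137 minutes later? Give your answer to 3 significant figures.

F-18: 2850 × (1/2)^(137/110) = 2850 × (1/2)^1.2455 ≈ 1202.1 MBq.
Br-76: 1520 × (1/2)^(137/972) = 1520 × (1/2)^0.14095 ≈ 1378.5 MBq.
Total = 1202.1 + 1378.5 ≈ 2580.6 MBq.

2580 MBq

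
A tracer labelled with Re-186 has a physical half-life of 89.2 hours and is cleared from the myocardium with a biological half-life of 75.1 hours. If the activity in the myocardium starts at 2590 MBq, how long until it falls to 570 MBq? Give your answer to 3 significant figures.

89.0 hours

1/t_eff = 1/t_phys + 1/t_biol = 1/89.2 + 1/75.1 = 0.024526 per hour.
t_eff = 89.2 × 75.1 / (89.2 + 75.1) ≈ 40.772 hours.
n = log₂(2590/570) ≈ 2.1839; t = 2.1839 × 40.772 ≈ 89.044 hours.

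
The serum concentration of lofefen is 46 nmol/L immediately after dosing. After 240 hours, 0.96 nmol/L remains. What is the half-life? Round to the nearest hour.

A/A₀ = 0.96/46 ≈ 0.02087.
n = log₂(47.917) ≈ 5.5825 half-lives elapsed in 240 hours.
t½ = 240/5.5825 ≈ 42.992 hours.

43 hours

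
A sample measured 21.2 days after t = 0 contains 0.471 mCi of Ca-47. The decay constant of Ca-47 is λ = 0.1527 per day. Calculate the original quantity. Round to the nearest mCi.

t½ = ln 2 / λ = 0.69315 / 0.1527 ≈ 4.5393 days.
Number of half-lives elapsed: n = 21.2/4.5393 ≈ 4.6704.
A₀ = A × 2^n = 0.471 × 2^4.6704 = 0.471 × 25.463 ≈ 11.993 mCi.

12 mCi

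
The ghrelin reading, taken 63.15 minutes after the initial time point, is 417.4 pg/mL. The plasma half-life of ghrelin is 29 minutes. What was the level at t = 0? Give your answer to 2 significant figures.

1900 pg/mL

Number of half-lives elapsed: n = 63.15/29 ≈ 2.1776.
A₀ = A × 2^n = 417.4 × 2^2.1776 = 417.4 × 4.524 ≈ 1888.3 pg/mL.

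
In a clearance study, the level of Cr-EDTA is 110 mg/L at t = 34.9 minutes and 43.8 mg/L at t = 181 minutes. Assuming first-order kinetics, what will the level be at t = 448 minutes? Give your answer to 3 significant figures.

Over Δt = 181 − 34.9 = 146.1 minutes, the level fell by a factor of 110/43.8 ≈ 2.5114.
n = log₂(2.5114) ≈ 1.3285 half-lives, so t½ = 146.1/1.3285 ≈ 109.97 minutes.
From t = 181 to t = 448: 43.8 × (1/2)^((448−181)/109.97) ≈ 8.1399 mg/L.

8.14 mg/L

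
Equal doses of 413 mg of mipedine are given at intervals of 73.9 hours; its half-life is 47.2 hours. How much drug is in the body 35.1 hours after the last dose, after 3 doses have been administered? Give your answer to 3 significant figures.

358 mg

The 3 doses were given 182.9, 109, 35.1 hours ago.
Total = 413·(1/2)^(182.9/47.2) + 413·(1/2)^(109/47.2) + 413·(1/2)^(35.1/47.2)
      = 28.149 + 83.325 + 246.66 ≈ 358.13 mg.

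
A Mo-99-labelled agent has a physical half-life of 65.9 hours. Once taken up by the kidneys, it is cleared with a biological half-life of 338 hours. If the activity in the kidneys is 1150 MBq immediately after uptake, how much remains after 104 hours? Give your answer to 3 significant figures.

311 MBq

1/t_eff = 1/t_phys + 1/t_biol = 1/65.9 + 1/338 = 0.018133 per hour.
t_eff = 65.9 × 338 / (65.9 + 338) ≈ 55.148 hours.
Remaining = 1150 × (1/2)^(104/55.148) = 1150 × (1/2)^1.8858 ≈ 311.17 MBq.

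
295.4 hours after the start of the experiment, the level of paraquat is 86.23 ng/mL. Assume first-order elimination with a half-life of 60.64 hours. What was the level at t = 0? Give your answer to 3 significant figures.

Number of half-lives elapsed: n = 295.4/60.64 ≈ 4.8714.
A₀ = A × 2^n = 86.23 × 2^4.8714 = 86.23 × 29.27 ≈ 2524 ng/mL.

2520 ng/mL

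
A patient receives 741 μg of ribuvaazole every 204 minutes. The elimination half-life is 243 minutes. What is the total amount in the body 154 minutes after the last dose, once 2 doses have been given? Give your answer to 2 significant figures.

The 2 doses were given 358, 154 minutes ago.
Total = 741·(1/2)^(358/243) + 741·(1/2)^(154/243)
      = 266.89 + 477.58 ≈ 744.46 μg.

740 μg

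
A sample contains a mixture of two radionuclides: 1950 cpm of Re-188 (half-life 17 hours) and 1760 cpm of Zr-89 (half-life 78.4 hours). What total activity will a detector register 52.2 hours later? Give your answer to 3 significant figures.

1340 cpm

Re-188: 1950 × (1/2)^(52.2/17) = 1950 × (1/2)^3.0706 ≈ 232.11 cpm.
Zr-89: 1760 × (1/2)^(52.2/78.4) = 1760 × (1/2)^0.66582 ≈ 1109.4 cpm.
Total = 232.11 + 1109.4 ≈ 1341.5 cpm.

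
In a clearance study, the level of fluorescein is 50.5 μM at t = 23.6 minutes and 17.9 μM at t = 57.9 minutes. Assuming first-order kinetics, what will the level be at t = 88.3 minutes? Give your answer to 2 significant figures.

Over Δt = 57.9 − 23.6 = 34.3 minutes, the level fell by a factor of 50.5/17.9 ≈ 2.8212.
n = log₂(2.8212) ≈ 1.4963 half-lives, so t½ = 34.3/1.4963 ≈ 22.923 minutes.
From t = 57.9 to t = 88.3: 17.9 × (1/2)^((88.3−57.9)/22.923) ≈ 7.1389 μM.

7.1 μM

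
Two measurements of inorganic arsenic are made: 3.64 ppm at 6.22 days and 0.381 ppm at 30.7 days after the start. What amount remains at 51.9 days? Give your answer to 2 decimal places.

0.05 ppm

Over Δt = 30.7 − 6.22 = 24.48 days, the level fell by a factor of 3.64/0.381 ≈ 9.5538.
n = log₂(9.5538) ≈ 3.2561 half-lives, so t½ = 24.48/3.2561 ≈ 7.5183 days.
From t = 30.7 to t = 51.9: 0.381 × (1/2)^((51.9−30.7)/7.5183) ≈ 0.053961 ppm.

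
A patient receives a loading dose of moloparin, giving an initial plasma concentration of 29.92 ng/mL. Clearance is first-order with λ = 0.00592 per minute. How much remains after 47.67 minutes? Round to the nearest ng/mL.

23 ng/mL

t½ = ln 2 / λ = 0.69315 / 0.00592 ≈ 117.09 minutes.
Number of half-lives: n = 47.67/117.09 ≈ 0.40714.
Remaining = 29.92 × (1/2)^0.40714 = 29.92 × 0.75412 ≈ 22.563 ng/mL.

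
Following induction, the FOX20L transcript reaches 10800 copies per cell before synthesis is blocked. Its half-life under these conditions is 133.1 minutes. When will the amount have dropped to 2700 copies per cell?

266.2 minutes

2700/10800 = 1/4, so 2 half-lives have elapsed.
t = 2 × 133.1 = 266.2 minutes.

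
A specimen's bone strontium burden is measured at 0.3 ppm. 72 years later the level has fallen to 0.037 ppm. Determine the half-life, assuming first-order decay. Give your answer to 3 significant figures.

23.8 years

A/A₀ = 0.037/0.3 ≈ 0.12333.
n = log₂(8.1081) ≈ 3.0194 half-lives elapsed in 72 years.
t½ = 72/3.0194 ≈ 23.846 years.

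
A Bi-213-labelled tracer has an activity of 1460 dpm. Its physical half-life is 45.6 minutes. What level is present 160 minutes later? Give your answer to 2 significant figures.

130 dpm

Number of half-lives: n = 160/45.6 ≈ 3.5088.
Remaining = 1460 × (1/2)^3.5088 = 1460 × 0.087853 ≈ 128.26 dpm.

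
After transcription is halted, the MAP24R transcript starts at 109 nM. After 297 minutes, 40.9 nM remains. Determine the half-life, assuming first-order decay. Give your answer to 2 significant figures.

210 minutes

A/A₀ = 40.9/109 ≈ 0.37523.
n = log₂(2.665) ≈ 1.4142 half-lives elapsed in 297 minutes.
t½ = 297/1.4142 ≈ 210.02 minutes.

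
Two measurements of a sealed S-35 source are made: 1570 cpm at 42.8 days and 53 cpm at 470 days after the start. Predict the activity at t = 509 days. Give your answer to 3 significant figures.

Over Δt = 470 − 42.8 = 427.2 days, the level fell by a factor of 1570/53 ≈ 29.623.
n = log₂(29.623) ≈ 4.8886 half-lives, so t½ = 427.2/4.8886 ≈ 87.386 days.
From t = 470 to t = 509: 53 × (1/2)^((509−470)/87.386) ≈ 38.898 cpm.

38.9 cpm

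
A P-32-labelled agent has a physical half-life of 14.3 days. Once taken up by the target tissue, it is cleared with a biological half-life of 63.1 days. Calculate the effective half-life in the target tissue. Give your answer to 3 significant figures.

1/t_eff = 1/t_phys + 1/t_biol = 1/14.3 + 1/63.1 = 0.085778 per day.
t_eff = 14.3 × 63.1 / (14.3 + 63.1) ≈ 11.658 days.

11.7 days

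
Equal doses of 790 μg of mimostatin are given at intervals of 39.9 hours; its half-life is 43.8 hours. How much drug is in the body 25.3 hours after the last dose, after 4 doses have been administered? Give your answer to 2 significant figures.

1000 μg

The 4 doses were given 145, 105.1, 65.2, 25.3 hours ago.
Total = 790·(1/2)^(145/43.8) + 790·(1/2)^(105.1/43.8) + 790·(1/2)^(65.2/43.8) + 790·(1/2)^(25.3/43.8)
      = 79.628 + 149.72 + 281.53 + 529.35 ≈ 1040.2 μg.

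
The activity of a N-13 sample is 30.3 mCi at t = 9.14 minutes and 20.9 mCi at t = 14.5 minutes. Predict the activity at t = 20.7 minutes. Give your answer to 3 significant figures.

Over Δt = 14.5 − 9.14 = 5.36 minutes, the level fell by a factor of 30.3/20.9 ≈ 1.4498.
n = log₂(1.4498) ≈ 0.53581 half-lives, so t½ = 5.36/0.53581 ≈ 10.003 minutes.
From t = 14.5 to t = 20.7: 20.9 × (1/2)^((20.7−14.5)/10.003) ≈ 13.601 mCi.

13.6 mCi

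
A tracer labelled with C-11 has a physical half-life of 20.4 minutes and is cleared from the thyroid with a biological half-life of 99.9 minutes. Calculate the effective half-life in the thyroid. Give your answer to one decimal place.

1/t_eff = 1/t_phys + 1/t_biol = 1/20.4 + 1/99.9 = 0.05903 per minute.
t_eff = 20.4 × 99.9 / (20.4 + 99.9) ≈ 16.941 minutes.

16.9 minutes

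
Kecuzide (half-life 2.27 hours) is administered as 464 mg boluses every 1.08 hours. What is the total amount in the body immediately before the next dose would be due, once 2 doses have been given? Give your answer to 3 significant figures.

574 mg

The 2 doses were given 2.16, 1.08 hours ago.
Total = 464·(1/2)^(2.16/2.27) + 464·(1/2)^(1.08/2.27)
      = 239.92 + 333.65 ≈ 573.58 mg.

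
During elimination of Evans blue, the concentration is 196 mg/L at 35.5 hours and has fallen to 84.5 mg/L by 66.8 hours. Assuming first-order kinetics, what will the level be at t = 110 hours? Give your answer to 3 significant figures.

26.5 mg/L

Over Δt = 66.8 − 35.5 = 31.3 hours, the level fell by a factor of 196/84.5 ≈ 2.3195.
n = log₂(2.3195) ≈ 1.2138 half-lives, so t½ = 31.3/1.2138 ≈ 25.786 hours.
From t = 66.8 to t = 110: 84.5 × (1/2)^((110−66.8)/25.786) ≈ 26.457 mg/L.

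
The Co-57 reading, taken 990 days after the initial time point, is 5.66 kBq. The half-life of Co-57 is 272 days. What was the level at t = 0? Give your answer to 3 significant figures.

70.5 kBq

Number of half-lives elapsed: n = 990/272 ≈ 3.6397.
A₀ = A × 2^n = 5.66 × 2^3.6397 = 5.66 × 12.464 ≈ 70.547 kBq.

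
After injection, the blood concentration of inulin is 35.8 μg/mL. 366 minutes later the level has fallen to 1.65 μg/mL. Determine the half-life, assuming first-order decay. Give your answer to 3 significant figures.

82.4 minutes

A/A₀ = 1.65/35.8 ≈ 0.046089.
n = log₂(21.697) ≈ 4.4394 half-lives elapsed in 366 minutes.
t½ = 366/4.4394 ≈ 82.443 minutes.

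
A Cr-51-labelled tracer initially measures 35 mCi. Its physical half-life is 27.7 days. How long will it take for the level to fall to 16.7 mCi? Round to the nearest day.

Fraction remaining = 16.7/35 ≈ 0.47714.
n = log₂(35/16.7) = ln(2.0958)/ln 2 ≈ 1.0675 half-lives.
t = n × t½ = 1.0675 × 27.7 ≈ 29.57 days.

30 days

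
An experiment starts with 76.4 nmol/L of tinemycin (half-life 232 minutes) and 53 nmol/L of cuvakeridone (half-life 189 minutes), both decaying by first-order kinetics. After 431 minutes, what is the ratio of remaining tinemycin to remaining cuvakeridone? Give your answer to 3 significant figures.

1.93

tinemycin: 76.4 × (1/2)^(431/232) = 76.4 × (1/2)^1.8578 ≈ 21.079 nmol/L.
cuvakeridone: 53 × (1/2)^(431/189) = 53 × (1/2)^2.2804 ≈ 10.909 nmol/L.
Ratio ≈ 21.079 / 10.909 ≈ 1.9322.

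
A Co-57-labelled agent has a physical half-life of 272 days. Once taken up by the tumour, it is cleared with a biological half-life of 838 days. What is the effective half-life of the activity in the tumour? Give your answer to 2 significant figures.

210 days

1/t_eff = 1/t_phys + 1/t_biol = 1/272 + 1/838 = 0.0048698 per day.
t_eff = 272 × 838 / (272 + 838) ≈ 205.35 days.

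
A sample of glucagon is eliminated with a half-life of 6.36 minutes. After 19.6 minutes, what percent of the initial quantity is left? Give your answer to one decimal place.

n = 19.6/6.36 ≈ 3.0818 half-lives.
Fraction remaining = (1/2)^3.0818 ≈ 0.11811, i.e. 11.811%.

11.8%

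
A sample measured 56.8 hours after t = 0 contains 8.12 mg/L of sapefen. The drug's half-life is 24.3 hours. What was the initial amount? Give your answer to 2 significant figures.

41 mg/L

Number of half-lives elapsed: n = 56.8/24.3 ≈ 2.3374.
A₀ = A × 2^n = 8.12 × 2^2.3374 = 8.12 × 5.0541 ≈ 41.039 mg/L.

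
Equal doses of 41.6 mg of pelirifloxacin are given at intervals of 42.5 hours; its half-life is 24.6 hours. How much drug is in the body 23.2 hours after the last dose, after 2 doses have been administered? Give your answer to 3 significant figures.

28.2 mg

The 2 doses were given 65.7, 23.2 hours ago.
Total = 41.6·(1/2)^(65.7/24.6) + 41.6·(1/2)^(23.2/24.6)
      = 6.5332 + 21.637 ≈ 28.17 mg.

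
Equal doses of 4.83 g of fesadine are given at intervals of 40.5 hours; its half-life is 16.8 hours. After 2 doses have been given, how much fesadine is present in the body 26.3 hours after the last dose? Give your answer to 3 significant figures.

The 2 doses were given 66.8, 26.3 hours ago.
Total = 4.83·(1/2)^(66.8/16.8) + 4.83·(1/2)^(26.3/16.8)
      = 0.3069 + 1.6319 ≈ 1.9388 g.

1.94 g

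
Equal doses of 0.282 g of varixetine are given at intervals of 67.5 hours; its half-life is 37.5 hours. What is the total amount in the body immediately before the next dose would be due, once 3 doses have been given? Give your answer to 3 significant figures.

The 3 doses were given 202.5, 135, 67.5 hours ago.
Total = 0.282·(1/2)^(202.5/37.5) + 0.282·(1/2)^(135/37.5) + 0.282·(1/2)^(67.5/37.5)
      = 0.0066786 + 0.023256 + 0.080983 ≈ 0.11092 g.

0.111 g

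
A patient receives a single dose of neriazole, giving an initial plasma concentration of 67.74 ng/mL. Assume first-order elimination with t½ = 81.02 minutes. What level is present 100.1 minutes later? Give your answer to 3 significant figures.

Number of half-lives: n = 100.1/81.02 ≈ 1.2355.
Remaining = 67.74 × (1/2)^1.2355 = 67.74 × 0.4247 ≈ 28.769 ng/mL.

28.8 ng/mL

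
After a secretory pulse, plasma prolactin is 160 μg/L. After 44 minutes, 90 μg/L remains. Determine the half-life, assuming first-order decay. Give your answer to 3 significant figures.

53.0 minutes

A/A₀ = 90/160 ≈ 0.5625.
n = log₂(1.7778) ≈ 0.83007 half-lives elapsed in 44 minutes.
t½ = 44/0.83007 ≈ 53.007 minutes.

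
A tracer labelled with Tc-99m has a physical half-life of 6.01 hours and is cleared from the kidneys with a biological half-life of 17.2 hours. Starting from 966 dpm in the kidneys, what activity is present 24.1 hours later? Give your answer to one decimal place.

1/t_eff = 1/t_phys + 1/t_biol = 1/6.01 + 1/17.2 = 0.22453 per hour.
t_eff = 6.01 × 17.2 / (6.01 + 17.2) ≈ 4.4538 hours.
Remaining = 966 × (1/2)^(24.1/4.4538) = 966 × (1/2)^5.4111 ≈ 22.702 dpm.

22.7 dpm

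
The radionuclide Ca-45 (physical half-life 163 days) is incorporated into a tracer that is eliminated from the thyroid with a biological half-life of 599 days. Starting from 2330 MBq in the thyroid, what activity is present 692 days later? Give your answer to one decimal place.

55.2 MBq

1/t_eff = 1/t_phys + 1/t_biol = 1/163 + 1/599 = 0.0078044 per day.
t_eff = 163 × 599 / (163 + 599) ≈ 128.13 days.
Remaining = 2330 × (1/2)^(692/128.13) = 2330 × (1/2)^5.4007 ≈ 55.156 MBq.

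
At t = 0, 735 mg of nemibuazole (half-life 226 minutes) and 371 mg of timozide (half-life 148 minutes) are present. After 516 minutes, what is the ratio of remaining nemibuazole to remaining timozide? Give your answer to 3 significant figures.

4.56

nemibuazole: 735 × (1/2)^(516/226) = 735 × (1/2)^2.2832 ≈ 151 mg.
timozide: 371 × (1/2)^(516/148) = 371 × (1/2)^3.4865 ≈ 33.101 mg.
Ratio ≈ 151 / 33.101 ≈ 4.5619.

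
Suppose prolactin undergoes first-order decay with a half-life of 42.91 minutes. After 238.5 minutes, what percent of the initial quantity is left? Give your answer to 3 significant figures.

2.12%

n = 238.5/42.91 ≈ 5.5581 half-lives.
Fraction remaining = (1/2)^5.5581 ≈ 0.021224, i.e. 2.1224%.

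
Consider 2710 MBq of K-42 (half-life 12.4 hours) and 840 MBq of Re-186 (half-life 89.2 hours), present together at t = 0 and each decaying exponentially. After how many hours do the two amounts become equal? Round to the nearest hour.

24 hours

Set 2710·(1/2)^(t/12.4) = 840·(1/2)^(t/89.2).
Taking log₂: log₂(2710/840) = t·(1/12.4 − 1/89.2).
log₂(3.2262) = 1.6898; 1/12.4 − 1/89.2 = 0.069434.
t = 1.6898 / 0.069434 ≈ 24.337 hours.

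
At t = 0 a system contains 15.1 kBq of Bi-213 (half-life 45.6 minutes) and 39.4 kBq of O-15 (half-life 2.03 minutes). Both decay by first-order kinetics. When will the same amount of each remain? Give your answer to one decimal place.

Set 15.1·(1/2)^(t/45.6) = 39.4·(1/2)^(t/2.03).
Taking log₂: log₂(15.1/39.4) = t·(1/45.6 − 1/2.03).
log₂(0.38325) = -1.3836; 1/45.6 − 1/2.03 = -0.47068.
t = -1.3836 / -0.47068 ≈ 2.9397 minutes.

2.9 minutes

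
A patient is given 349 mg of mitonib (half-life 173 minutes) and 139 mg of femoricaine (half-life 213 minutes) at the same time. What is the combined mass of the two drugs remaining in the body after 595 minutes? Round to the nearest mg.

52 mg

mitonib: 349 × (1/2)^(595/173) = 349 × (1/2)^3.4393 ≈ 32.173 mg.
femoricaine: 139 × (1/2)^(595/213) = 139 × (1/2)^2.7934 ≈ 20.05 mg.
Total = 32.173 + 20.05 ≈ 52.223 mg.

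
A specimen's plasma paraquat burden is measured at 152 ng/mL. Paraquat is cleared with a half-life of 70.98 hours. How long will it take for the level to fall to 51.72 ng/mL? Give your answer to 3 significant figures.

110 hours

Fraction remaining = 51.72/152 ≈ 0.34026.
n = log₂(152/51.72) = ln(2.9389)/ln 2 ≈ 1.5553 half-lives.
t = n × t½ = 1.5553 × 70.98 ≈ 110.39 hours.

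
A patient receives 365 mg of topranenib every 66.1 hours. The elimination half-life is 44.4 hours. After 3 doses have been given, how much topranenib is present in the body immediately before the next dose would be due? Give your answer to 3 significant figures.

193 mg

The 3 doses were given 198.3, 132.2, 66.1 hours ago.
Total = 365·(1/2)^(198.3/44.4) + 365·(1/2)^(132.2/44.4) + 365·(1/2)^(66.1/44.4)
      = 16.513 + 46.343 + 130.06 ≈ 192.91 mg.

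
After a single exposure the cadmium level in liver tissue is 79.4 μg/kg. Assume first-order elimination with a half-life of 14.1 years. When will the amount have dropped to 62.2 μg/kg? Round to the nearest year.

Fraction remaining = 62.2/79.4 ≈ 0.78338.
n = log₂(79.4/62.2) = ln(1.2765)/ln 2 ≈ 0.35222 half-lives.
t = n × t½ = 0.35222 × 14.1 ≈ 4.9664 years.

5 years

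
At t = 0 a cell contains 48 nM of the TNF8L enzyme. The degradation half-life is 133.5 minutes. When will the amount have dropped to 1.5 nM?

1.5/48 = 1/32, so 5 half-lives have elapsed.
t = 5 × 133.5 = 667.5 minutes.

667.5 minutes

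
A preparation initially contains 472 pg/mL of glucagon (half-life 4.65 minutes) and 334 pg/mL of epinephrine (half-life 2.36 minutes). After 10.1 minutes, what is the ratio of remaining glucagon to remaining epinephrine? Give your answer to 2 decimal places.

glucagon: 472 × (1/2)^(10.1/4.65) = 472 × (1/2)^2.172 ≈ 104.74 pg/mL.
epinephrine: 334 × (1/2)^(10.1/2.36) = 334 × (1/2)^4.2797 ≈ 17.197 pg/mL.
Ratio ≈ 104.74 / 17.197 ≈ 6.0905.

6.09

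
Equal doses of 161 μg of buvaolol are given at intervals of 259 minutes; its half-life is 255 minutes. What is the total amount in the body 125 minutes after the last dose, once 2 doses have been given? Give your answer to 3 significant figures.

171 μg

The 2 doses were given 384, 125 minutes ago.
Total = 161·(1/2)^(384/255) + 161·(1/2)^(125/255)
      = 56.69 + 114.62 ≈ 171.31 μg.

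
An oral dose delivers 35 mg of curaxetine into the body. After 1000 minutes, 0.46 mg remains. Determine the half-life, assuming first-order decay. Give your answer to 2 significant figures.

160 minutes

A/A₀ = 0.46/35 ≈ 0.013143.
n = log₂(76.087) ≈ 6.2496 half-lives elapsed in 1000 minutes.
t½ = 1000/6.2496 ≈ 160.01 minutes.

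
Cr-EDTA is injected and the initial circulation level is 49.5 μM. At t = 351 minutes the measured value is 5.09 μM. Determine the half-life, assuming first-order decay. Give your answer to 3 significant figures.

A/A₀ = 5.09/49.5 ≈ 0.10283.
n = log₂(9.725) ≈ 3.2817 half-lives elapsed in 351 minutes.
t½ = 351/3.2817 ≈ 106.96 minutes.

107 minutes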